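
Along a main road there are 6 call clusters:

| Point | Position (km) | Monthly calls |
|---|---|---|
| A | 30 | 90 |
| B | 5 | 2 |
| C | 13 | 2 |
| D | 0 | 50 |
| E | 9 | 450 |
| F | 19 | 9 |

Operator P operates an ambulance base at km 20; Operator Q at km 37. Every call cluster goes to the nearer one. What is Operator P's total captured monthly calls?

513

The indifferent point is the midpoint (20+37)/2 = 28.5; call clusters left of it (closer to Operator P at 20) go to Operator P, those right go to Operator Q.
  D at 0 (w=50) → Operator P
  B at 5 (w=2) → Operator P
  E at 9 (w=450) → Operator P
  C at 13 (w=2) → Operator P
  F at 19 (w=9) → Operator P
  A at 30 (w=90) → Operator Q
Operator P captures 513; Operator Q captures 90.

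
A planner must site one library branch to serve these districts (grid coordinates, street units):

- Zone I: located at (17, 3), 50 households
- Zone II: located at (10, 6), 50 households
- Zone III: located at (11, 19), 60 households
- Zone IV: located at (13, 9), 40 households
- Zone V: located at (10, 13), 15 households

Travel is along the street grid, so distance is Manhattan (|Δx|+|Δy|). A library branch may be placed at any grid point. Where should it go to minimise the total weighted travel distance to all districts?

(11, 9)

Manhattan distance separates: Σwᵢ(|x−xᵢ|+|y−yᵢ|) = Σwᵢ|x−xᵢ| + Σwᵢ|y−yᵢ|, so x and y are optimised independently as 1-D weighted medians.
Total weight W = 215; half = 107.5.
x-coordinate, sorted with cumulative weight:
  x=10 (Zone II, w=50) cum 50
  x=10 (Zone V, w=15) cum 65
  x=11 (Zone III, w=60) cum 125  ← median
  x=13 (Zone IV, w=40) cum 165
  x=17 (Zone I, w=50) cum 215
⇒ x* = 11
y-coordinate, sorted with cumulative weight:
  y=3 (Zone I, w=50) cum 50
  y=6 (Zone II, w=50) cum 100
  y=9 (Zone IV, w=40) cum 140  ← median
  y=13 (Zone V, w=15) cum 155
  y=19 (Zone III, w=60) cum 215
⇒ y* = 9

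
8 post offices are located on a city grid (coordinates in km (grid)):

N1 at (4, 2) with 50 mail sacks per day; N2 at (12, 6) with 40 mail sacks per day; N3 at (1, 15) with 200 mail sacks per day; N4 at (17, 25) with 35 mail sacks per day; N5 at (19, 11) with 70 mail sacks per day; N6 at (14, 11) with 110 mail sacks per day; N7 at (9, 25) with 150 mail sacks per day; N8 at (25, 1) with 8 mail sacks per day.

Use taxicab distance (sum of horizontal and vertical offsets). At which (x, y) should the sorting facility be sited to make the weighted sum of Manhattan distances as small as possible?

Manhattan distance separates: Σwᵢ(|x−xᵢ|+|y−yᵢ|) = Σwᵢ|x−xᵢ| + Σwᵢ|y−yᵢ|, so x and y are optimised independently as 1-D weighted medians.
Total weight W = 663; half = 331.5.
x-coordinate, sorted with cumulative weight:
  x=1 (N3, w=200) cum 200
  x=4 (N1, w=50) cum 250
  x=9 (N7, w=150) cum 400  ← median
  x=12 (N2, w=40) cum 440
  x=14 (N6, w=110) cum 550
  x=17 (N4, w=35) cum 585
  x=19 (N5, w=70) cum 655
  x=25 (N8, w=8) cum 663
⇒ x* = 9
y-coordinate, sorted with cumulative weight:
  y=1 (N8, w=8) cum 8
  y=2 (N1, w=50) cum 58
  y=6 (N2, w=40) cum 98
  y=11 (N5, w=70) cum 168
  y=11 (N6, w=110) cum 278
  y=15 (N3, w=200) cum 478  ← median
  y=25 (N4, w=35) cum 513
  y=25 (N7, w=150) cum 663
⇒ y* = 15

(9, 15)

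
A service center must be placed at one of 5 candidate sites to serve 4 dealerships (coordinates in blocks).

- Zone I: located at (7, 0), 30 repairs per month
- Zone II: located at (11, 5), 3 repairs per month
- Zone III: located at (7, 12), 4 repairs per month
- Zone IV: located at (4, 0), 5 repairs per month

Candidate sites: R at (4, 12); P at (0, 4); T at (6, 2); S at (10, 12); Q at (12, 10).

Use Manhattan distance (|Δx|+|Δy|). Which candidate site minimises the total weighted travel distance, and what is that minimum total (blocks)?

T, total 178 blocks

Total weighted distance at each candidate:
  R (4, 12): total = 564
  P (0, 4): total = 466
  T (6, 2): total = 178
  S (10, 12): total = 576
  Q (12, 10): total = 586
Minimum is at T with total 178 blocks.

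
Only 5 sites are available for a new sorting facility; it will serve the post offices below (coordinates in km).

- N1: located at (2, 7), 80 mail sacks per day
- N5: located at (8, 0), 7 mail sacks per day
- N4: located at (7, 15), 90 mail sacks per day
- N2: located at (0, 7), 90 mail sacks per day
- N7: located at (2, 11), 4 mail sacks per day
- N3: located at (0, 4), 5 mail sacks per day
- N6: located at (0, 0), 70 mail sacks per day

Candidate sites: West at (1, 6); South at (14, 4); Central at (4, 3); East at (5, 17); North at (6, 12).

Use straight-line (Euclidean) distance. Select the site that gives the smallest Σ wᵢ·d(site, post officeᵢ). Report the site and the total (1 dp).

Total weighted distance at each candidate:
  West (1, 6): total = 1735.8
  South (14, 4): total = 4646.9
  Central (4, 3): total = 2418.7
  East (5, 17): total = 3553.7
  North (6, 12): total = 2590.6
Minimum is at West with total 1735.8 km.

West, total 1735.8 km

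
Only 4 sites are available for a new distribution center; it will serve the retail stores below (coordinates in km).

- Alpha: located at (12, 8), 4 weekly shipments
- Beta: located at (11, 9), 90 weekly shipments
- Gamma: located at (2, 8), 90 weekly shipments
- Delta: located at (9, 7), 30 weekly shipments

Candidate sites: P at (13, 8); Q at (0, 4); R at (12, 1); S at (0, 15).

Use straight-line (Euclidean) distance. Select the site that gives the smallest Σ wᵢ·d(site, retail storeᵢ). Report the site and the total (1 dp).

P, total 1318.9 km

Total weighted distance at each candidate:
  P (13, 8): total = 1318.9
  Q (0, 4): total = 1825.2
  R (12, 1): total = 2053.4
  S (0, 15): total = 2199.7
Minimum is at P with total 1318.9 km.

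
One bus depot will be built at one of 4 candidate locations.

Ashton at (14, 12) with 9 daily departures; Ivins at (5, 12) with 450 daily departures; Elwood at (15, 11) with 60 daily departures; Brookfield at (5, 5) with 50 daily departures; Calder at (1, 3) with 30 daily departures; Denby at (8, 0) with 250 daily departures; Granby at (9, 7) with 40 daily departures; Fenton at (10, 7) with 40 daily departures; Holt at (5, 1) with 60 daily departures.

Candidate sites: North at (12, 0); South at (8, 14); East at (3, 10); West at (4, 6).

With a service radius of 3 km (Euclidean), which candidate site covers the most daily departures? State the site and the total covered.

Coverage radius r = 3 km; a point is covered iff (Δx)²+(Δy)² ≤ 3² = 9.
  North (12, 0): covers {none} → 0
  South (8, 14): covers {none} → 0
  East (3, 10): covers {Ivins} → 450
  West (4, 6): covers {Brookfield} → 50
Maximum coverage at East: 450 daily departures.

East, covering 450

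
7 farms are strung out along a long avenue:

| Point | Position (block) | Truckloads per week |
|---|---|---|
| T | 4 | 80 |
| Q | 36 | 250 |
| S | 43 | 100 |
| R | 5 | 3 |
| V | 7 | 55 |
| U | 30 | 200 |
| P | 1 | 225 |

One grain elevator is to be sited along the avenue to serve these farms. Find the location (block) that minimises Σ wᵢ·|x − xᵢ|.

x = 30

For a sum of weighted absolute distances on a line, the optimum is the weighted median (not the mean). Total weight W = 913; half-weight = 456.5.
Sort by position and accumulate weight:
  block 1 (P, w=225) → cum 225
  block 4 (T, w=80) → cum 305
  block 5 (R, w=3) → cum 308
  block 7 (V, w=55) → cum 363
  block 30 (U, w=200) → cum 563  ≥ 456.5 → median here
  block 36 (Q, w=250) → cum 813
  block 43 (S, w=100) → cum 913
Optimal location: block 30.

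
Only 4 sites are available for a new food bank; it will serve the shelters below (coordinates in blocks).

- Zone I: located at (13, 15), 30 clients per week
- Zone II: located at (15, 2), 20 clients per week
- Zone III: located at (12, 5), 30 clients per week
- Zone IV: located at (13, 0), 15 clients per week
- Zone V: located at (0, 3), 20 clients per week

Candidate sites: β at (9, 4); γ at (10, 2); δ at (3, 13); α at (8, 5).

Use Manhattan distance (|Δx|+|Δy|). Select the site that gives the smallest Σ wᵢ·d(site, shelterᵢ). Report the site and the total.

γ, total 1025 blocks

Total weighted distance at each candidate:
  β (9, 4): total = 1050
  γ (10, 2): total = 1025
  δ (3, 13): total = 1935
  α (8, 5): total = 1120
Minimum is at γ with total 1025 blocks.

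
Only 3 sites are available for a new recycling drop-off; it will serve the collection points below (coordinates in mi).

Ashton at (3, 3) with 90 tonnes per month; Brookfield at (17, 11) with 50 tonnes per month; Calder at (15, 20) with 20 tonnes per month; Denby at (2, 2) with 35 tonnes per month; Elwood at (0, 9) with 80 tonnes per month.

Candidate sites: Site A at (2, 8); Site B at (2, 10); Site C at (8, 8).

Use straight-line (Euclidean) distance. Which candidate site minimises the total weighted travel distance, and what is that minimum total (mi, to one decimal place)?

Site A, total 1966.5 mi

Total weighted distance at each candidate:
  Site A (2, 8): total = 1966.5
  Site B (2, 10): total = 2175.0
  Site C (8, 8): total = 2330.6
Minimum is at Site A with total 1966.5 mi.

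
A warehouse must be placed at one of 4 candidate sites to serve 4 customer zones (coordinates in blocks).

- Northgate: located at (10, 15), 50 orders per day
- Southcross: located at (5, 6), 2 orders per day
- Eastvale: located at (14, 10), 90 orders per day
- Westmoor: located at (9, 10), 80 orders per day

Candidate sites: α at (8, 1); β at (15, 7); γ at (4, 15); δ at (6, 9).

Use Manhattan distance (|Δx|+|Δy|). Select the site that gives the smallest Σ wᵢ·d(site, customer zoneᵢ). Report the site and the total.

Total weighted distance at each candidate:
  α (8, 1): total = 2966
  β (15, 7): total = 1752
  γ (4, 15): total = 2470
  δ (6, 9): total = 1638
Minimum is at δ with total 1638 blocks.

δ, total 1638 blocks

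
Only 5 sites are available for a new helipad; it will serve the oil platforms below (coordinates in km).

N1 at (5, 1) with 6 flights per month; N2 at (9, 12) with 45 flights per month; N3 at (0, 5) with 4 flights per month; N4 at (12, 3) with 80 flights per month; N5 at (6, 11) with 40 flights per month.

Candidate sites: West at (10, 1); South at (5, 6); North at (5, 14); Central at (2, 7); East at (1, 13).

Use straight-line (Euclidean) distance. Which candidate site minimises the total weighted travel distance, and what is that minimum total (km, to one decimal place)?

South, total 1188.1 km

Total weighted distance at each candidate:
  West (10, 1): total = 1227.2
  South (5, 6): total = 1188.1
  North (5, 14): total = 1490.0
  Central (2, 7): total = 1526.6
  East (1, 13): total = 1875.6
Minimum is at South with total 1188.1 km.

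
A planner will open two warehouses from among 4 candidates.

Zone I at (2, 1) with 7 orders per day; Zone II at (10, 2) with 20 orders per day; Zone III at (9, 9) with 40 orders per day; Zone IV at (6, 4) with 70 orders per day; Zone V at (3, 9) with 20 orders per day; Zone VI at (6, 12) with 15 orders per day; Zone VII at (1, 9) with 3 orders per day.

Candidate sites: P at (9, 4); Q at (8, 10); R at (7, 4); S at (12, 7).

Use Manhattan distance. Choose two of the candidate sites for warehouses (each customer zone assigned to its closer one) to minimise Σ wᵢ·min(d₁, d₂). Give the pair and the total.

Evaluate every pair (each demand assigned to the nearer of the two):
  {Q, R}: total = 510
  {P, Q}: total = 624
  {P, R}: total = 734
  {R, S}: total = 774
  {P, S}: total = 964
  {Q, S}: total = 1089
Best pair: {Q, R} with total 510.

{Q, R}, total 510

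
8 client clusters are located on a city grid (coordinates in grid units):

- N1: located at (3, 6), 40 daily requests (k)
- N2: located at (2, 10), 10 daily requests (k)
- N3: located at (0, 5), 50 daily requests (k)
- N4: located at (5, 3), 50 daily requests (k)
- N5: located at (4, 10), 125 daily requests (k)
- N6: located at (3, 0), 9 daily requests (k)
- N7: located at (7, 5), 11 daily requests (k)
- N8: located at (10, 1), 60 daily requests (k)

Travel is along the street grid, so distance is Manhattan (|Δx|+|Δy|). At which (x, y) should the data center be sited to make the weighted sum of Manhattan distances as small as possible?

Manhattan distance separates: Σwᵢ(|x−xᵢ|+|y−yᵢ|) = Σwᵢ|x−xᵢ| + Σwᵢ|y−yᵢ|, so x and y are optimised independently as 1-D weighted medians.
Total weight W = 355; half = 177.5.
x-coordinate, sorted with cumulative weight:
  x=0 (N3, w=50) cum 50
  x=2 (N2, w=10) cum 60
  x=3 (N1, w=40) cum 100
  x=3 (N6, w=9) cum 109
  x=4 (N5, w=125) cum 234  ← median
  x=5 (N4, w=50) cum 284
  x=7 (N7, w=11) cum 295
  x=10 (N8, w=60) cum 355
⇒ x* = 4
y-coordinate, sorted with cumulative weight:
  y=0 (N6, w=9) cum 9
  y=1 (N8, w=60) cum 69
  y=3 (N4, w=50) cum 119
  y=5 (N3, w=50) cum 169
  y=5 (N7, w=11) cum 180  ← median
  y=6 (N1, w=40) cum 220
  y=10 (N2, w=10) cum 230
  y=10 (N5, w=125) cum 355
⇒ y* = 5

(4, 5)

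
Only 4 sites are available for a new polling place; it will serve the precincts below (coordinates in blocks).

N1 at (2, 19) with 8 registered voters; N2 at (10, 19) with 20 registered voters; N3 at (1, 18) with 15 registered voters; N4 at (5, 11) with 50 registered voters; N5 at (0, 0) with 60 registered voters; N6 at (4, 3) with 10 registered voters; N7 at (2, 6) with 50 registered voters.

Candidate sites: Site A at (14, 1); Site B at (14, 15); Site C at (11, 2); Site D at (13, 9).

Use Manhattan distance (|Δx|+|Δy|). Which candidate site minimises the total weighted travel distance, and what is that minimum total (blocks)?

Site C, total 3218 blocks

Total weighted distance at each candidate:
  Site A (14, 1): total = 3950
  Site B (14, 15): total = 4188
  Site C (11, 2): total = 3218
  Site D (13, 9): total = 3413
Minimum is at Site C with total 3218 blocks.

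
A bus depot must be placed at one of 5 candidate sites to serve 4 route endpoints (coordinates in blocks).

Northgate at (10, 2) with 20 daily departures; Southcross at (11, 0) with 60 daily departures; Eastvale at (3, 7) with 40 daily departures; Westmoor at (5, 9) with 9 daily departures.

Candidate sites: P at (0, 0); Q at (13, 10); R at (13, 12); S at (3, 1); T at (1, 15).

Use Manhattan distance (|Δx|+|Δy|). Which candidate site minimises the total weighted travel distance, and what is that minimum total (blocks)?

Total weighted distance at each candidate:
  P (0, 0): total = 1426
  Q (13, 10): total = 1541
  R (13, 12): total = 1799
  S (3, 1): total = 1030
  T (1, 15): total = 2430
Minimum is at S with total 1030 blocks.

S, total 1030 blocks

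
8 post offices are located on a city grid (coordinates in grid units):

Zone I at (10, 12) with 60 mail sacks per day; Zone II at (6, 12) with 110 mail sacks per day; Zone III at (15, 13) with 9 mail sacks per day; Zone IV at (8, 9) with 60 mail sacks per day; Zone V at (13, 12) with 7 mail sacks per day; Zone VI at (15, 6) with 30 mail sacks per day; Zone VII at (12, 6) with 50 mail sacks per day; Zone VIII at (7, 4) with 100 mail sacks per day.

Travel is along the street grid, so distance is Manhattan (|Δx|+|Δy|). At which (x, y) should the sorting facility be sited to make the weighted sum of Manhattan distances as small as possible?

Manhattan distance separates: Σwᵢ(|x−xᵢ|+|y−yᵢ|) = Σwᵢ|x−xᵢ| + Σwᵢ|y−yᵢ|, so x and y are optimised independently as 1-D weighted medians.
Total weight W = 426; half = 213.
x-coordinate, sorted with cumulative weight:
  x=6 (Zone II, w=110) cum 110
  x=7 (Zone VIII, w=100) cum 210
  x=8 (Zone IV, w=60) cum 270  ← median
  x=10 (Zone I, w=60) cum 330
  x=12 (Zone VII, w=50) cum 380
  x=13 (Zone V, w=7) cum 387
  x=15 (Zone III, w=9) cum 396
  x=15 (Zone VI, w=30) cum 426
⇒ x* = 8
y-coordinate, sorted with cumulative weight:
  y=4 (Zone VIII, w=100) cum 100
  y=6 (Zone VI, w=30) cum 130
  y=6 (Zone VII, w=50) cum 180
  y=9 (Zone IV, w=60) cum 240  ← median
  y=12 (Zone I, w=60) cum 300
  y=12 (Zone II, w=110) cum 410
  y=12 (Zone V, w=7) cum 417
  y=13 (Zone III, w=9) cum 426
⇒ y* = 9

(8, 9)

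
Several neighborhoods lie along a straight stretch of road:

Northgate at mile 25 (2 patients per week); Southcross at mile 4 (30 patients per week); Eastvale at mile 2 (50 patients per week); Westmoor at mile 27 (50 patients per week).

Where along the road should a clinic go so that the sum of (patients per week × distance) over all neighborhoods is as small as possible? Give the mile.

For a sum of weighted absolute distances on a line, the optimum is the weighted median (not the mean). Total weight W = 132; half-weight = 66.
Sort by position and accumulate weight:
  mile 2 (Eastvale, w=50) → cum 50
  mile 4 (Southcross, w=30) → cum 80  ≥ 66 → median here
  mile 25 (Northgate, w=2) → cum 82
  mile 27 (Westmoor, w=50) → cum 132
Optimal location: mile 4.

x = 4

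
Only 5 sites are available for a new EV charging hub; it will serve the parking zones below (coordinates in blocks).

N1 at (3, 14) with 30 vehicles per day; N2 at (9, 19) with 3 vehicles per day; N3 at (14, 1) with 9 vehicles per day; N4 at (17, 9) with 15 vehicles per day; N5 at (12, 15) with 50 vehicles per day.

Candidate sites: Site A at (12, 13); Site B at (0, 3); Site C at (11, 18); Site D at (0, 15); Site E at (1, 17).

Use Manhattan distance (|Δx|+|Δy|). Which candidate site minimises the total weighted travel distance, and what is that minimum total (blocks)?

Total weighted distance at each candidate:
  Site A (12, 13): total = 688
  Site B (0, 3): total = 2184
  Site C (11, 18): total = 974
  Site D (0, 15): total = 1356
  Site E (1, 17): total = 1451
Minimum is at Site A with total 688 blocks.

Site A, total 688 blocks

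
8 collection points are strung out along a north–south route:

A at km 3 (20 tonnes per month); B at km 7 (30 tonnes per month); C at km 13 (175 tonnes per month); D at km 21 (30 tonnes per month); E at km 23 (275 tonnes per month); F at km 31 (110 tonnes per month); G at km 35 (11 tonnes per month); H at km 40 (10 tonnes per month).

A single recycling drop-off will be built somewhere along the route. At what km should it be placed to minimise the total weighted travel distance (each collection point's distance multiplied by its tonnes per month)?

x = 23

For a sum of weighted absolute distances on a line, the optimum is the weighted median (not the mean). Total weight W = 661; half-weight = 330.5.
Sort by position and accumulate weight:
  km 3 (A, w=20) → cum 20
  km 7 (B, w=30) → cum 50
  km 13 (C, w=175) → cum 225
  km 21 (D, w=30) → cum 255
  km 23 (E, w=275) → cum 530  ≥ 330.5 → median here
  km 31 (F, w=110) → cum 640
  km 35 (G, w=11) → cum 651
  km 40 (H, w=10) → cum 661
Optimal location: km 23.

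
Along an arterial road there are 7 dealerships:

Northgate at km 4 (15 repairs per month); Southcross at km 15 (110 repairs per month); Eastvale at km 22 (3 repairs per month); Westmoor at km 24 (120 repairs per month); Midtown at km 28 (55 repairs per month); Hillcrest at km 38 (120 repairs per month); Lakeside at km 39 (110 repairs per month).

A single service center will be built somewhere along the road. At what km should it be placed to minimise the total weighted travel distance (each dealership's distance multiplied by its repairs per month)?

x = 28

For a sum of weighted absolute distances on a line, the optimum is the weighted median (not the mean). Total weight W = 533; half-weight = 266.5.
Sort by position and accumulate weight:
  km 4 (Northgate, w=15) → cum 15
  km 15 (Southcross, w=110) → cum 125
  km 22 (Eastvale, w=3) → cum 128
  km 24 (Westmoor, w=120) → cum 248
  km 28 (Midtown, w=55) → cum 303  ≥ 266.5 → median here
  km 38 (Hillcrest, w=120) → cum 423
  km 39 (Lakeside, w=110) → cum 533
Optimal location: km 28.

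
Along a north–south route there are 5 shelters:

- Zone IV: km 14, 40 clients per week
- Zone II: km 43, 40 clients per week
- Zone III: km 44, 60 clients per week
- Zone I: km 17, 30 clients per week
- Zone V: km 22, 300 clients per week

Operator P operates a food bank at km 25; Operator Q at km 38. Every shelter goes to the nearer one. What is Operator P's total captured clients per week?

The indifferent point is the midpoint (25+38)/2 = 31.5; shelters left of it (closer to Operator P at 25) go to Operator P, those right go to Operator Q.
  Zone IV at 14 (w=40) → Operator P
  Zone I at 17 (w=30) → Operator P
  Zone V at 22 (w=300) → Operator P
  Zone II at 43 (w=40) → Operator Q
  Zone III at 44 (w=60) → Operator Q
Operator P captures 370; Operator Q captures 100.

370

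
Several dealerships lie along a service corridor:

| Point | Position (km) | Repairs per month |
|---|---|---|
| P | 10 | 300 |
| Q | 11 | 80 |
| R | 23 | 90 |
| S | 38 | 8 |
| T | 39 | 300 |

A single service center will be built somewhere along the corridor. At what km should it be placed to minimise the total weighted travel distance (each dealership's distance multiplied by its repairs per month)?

x = 23

For a sum of weighted absolute distances on a line, the optimum is the weighted median (not the mean). Total weight W = 778; half-weight = 389.
Sort by position and accumulate weight:
  km 10 (P, w=300) → cum 300
  km 11 (Q, w=80) → cum 380
  km 23 (R, w=90) → cum 470  ≥ 389 → median here
  km 38 (S, w=8) → cum 478
  km 39 (T, w=300) → cum 778
Optimal location: km 23.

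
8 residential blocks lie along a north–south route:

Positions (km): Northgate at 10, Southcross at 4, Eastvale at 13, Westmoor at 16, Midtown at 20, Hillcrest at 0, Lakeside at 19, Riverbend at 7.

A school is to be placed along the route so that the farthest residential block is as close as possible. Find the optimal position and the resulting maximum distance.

location 10, max distance 10

The 1-center on a line is the midpoint of the two extreme points: leftmost at 0, rightmost at 20.
Optimal location = (0 + 20)/2 = 10; maximum distance = (20 − 0)/2 = 10.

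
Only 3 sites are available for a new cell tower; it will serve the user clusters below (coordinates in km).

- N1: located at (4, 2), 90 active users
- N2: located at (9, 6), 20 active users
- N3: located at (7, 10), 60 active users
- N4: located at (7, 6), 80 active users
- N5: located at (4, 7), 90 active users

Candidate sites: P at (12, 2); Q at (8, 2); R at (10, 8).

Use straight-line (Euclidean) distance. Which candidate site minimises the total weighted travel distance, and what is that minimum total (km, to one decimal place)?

Q, total 1832.3 km

Total weighted distance at each candidate:
  P (12, 2): total = 2747.3
  Q (8, 2): total = 1832.3
  R (10, 8): total = 1860.6
Minimum is at Q with total 1832.3 km.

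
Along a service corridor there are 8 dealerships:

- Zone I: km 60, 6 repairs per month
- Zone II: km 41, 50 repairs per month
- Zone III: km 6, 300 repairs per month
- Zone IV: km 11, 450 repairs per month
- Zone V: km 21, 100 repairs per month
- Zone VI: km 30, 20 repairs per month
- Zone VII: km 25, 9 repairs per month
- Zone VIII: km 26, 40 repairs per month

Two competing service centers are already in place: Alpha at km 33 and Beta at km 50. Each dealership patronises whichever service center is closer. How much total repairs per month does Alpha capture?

969

The indifferent point is the midpoint (33+50)/2 = 41.5; dealerships left of it (closer to Alpha at 33) go to Alpha, those right go to Beta.
  Zone III at 6 (w=300) → Alpha
  Zone IV at 11 (w=450) → Alpha
  Zone V at 21 (w=100) → Alpha
  Zone VII at 25 (w=9) → Alpha
  Zone VIII at 26 (w=40) → Alpha
  Zone VI at 30 (w=20) → Alpha
  Zone II at 41 (w=50) → Alpha
  Zone I at 60 (w=6) → Beta
Alpha captures 969; Beta captures 6.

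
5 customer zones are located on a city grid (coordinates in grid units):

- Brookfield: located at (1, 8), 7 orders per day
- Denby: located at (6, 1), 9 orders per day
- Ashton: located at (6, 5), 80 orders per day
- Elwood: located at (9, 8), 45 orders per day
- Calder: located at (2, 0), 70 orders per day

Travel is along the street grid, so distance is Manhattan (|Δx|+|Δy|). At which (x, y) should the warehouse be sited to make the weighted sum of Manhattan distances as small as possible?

(6, 5)

Manhattan distance separates: Σwᵢ(|x−xᵢ|+|y−yᵢ|) = Σwᵢ|x−xᵢ| + Σwᵢ|y−yᵢ|, so x and y are optimised independently as 1-D weighted medians.
Total weight W = 211; half = 105.5.
x-coordinate, sorted with cumulative weight:
  x=1 (Brookfield, w=7) cum 7
  x=2 (Calder, w=70) cum 77
  x=6 (Denby, w=9) cum 86
  x=6 (Ashton, w=80) cum 166  ← median
  x=9 (Elwood, w=45) cum 211
⇒ x* = 6
y-coordinate, sorted with cumulative weight:
  y=0 (Calder, w=70) cum 70
  y=1 (Denby, w=9) cum 79
  y=5 (Ashton, w=80) cum 159  ← median
  y=8 (Brookfield, w=7) cum 166
  y=8 (Elwood, w=45) cum 211
⇒ y* = 5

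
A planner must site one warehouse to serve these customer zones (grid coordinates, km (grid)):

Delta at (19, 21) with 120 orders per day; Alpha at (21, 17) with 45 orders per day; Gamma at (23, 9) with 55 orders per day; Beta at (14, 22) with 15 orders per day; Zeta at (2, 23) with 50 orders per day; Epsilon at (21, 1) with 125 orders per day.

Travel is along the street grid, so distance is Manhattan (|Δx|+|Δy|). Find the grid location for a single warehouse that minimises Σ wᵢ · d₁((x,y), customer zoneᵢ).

Manhattan distance separates: Σwᵢ(|x−xᵢ|+|y−yᵢ|) = Σwᵢ|x−xᵢ| + Σwᵢ|y−yᵢ|, so x and y are optimised independently as 1-D weighted medians.
Total weight W = 410; half = 205.
x-coordinate, sorted with cumulative weight:
  x=2 (Zeta, w=50) cum 50
  x=14 (Beta, w=15) cum 65
  x=19 (Delta, w=120) cum 185
  x=21 (Alpha, w=45) cum 230  ← median
  x=21 (Epsilon, w=125) cum 355
  x=23 (Gamma, w=55) cum 410
⇒ x* = 21
y-coordinate, sorted with cumulative weight:
  y=1 (Epsilon, w=125) cum 125
  y=9 (Gamma, w=55) cum 180
  y=17 (Alpha, w=45) cum 225  ← median
  y=21 (Delta, w=120) cum 345
  y=22 (Beta, w=15) cum 360
  y=23 (Zeta, w=50) cum 410
⇒ y* = 17

(21, 17)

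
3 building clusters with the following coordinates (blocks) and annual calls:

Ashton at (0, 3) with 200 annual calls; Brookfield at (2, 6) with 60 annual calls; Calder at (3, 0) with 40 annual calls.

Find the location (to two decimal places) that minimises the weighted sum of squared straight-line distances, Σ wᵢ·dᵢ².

(0.80, 3.20)

The minimiser of Σwᵢ‖p−pᵢ‖² is the weighted centroid p* = (Σwᵢpᵢ)/(Σwᵢ).
Σwᵢ = 300.
Σwᵢxᵢ = 200·0 + 60·2 + 40·3 = 240.
Σwᵢyᵢ = 200·3 + 60·6 + 40·0 = 960.
x* = 240/300 = 0.80, y* = 960/300 = 3.20.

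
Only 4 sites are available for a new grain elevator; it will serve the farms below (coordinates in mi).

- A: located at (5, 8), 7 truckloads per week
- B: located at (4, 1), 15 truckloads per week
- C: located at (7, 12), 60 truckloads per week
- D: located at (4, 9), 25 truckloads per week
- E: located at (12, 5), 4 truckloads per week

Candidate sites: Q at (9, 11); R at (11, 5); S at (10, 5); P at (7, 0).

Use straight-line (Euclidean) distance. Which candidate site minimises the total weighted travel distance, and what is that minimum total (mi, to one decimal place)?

Total weighted distance at each candidate:
  Q (9, 11): total = 498.3
  R (11, 5): total = 857.2
  S (10, 5): total = 794.2
  P (7, 0): total = 1090.6
Minimum is at Q with total 498.3 mi.

Q, total 498.3 mi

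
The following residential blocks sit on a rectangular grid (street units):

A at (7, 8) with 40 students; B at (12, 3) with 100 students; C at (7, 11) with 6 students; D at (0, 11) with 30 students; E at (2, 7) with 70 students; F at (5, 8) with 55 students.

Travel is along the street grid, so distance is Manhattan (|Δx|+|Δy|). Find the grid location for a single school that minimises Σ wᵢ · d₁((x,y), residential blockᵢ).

(5, 7)

Manhattan distance separates: Σwᵢ(|x−xᵢ|+|y−yᵢ|) = Σwᵢ|x−xᵢ| + Σwᵢ|y−yᵢ|, so x and y are optimised independently as 1-D weighted medians.
Total weight W = 301; half = 150.5.
x-coordinate, sorted with cumulative weight:
  x=0 (D, w=30) cum 30
  x=2 (E, w=70) cum 100
  x=5 (F, w=55) cum 155  ← median
  x=7 (A, w=40) cum 195
  x=7 (C, w=6) cum 201
  x=12 (B, w=100) cum 301
⇒ x* = 5
y-coordinate, sorted with cumulative weight:
  y=3 (B, w=100) cum 100
  y=7 (E, w=70) cum 170  ← median
  y=8 (A, w=40) cum 210
  y=8 (F, w=55) cum 265
  y=11 (C, w=6) cum 271
  y=11 (D, w=30) cum 301
⇒ y* = 7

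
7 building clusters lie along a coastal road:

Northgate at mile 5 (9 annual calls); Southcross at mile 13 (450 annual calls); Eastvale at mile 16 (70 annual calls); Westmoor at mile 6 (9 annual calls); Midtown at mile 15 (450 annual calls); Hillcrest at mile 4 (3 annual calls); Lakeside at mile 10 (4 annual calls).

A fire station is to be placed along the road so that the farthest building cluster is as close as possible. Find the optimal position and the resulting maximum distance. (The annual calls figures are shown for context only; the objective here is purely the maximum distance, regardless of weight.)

location 10, max distance 6

The 1-center on a line is the midpoint of the two extreme points: leftmost at 4, rightmost at 16.
Optimal location = (4 + 16)/2 = 10; maximum distance = (16 − 4)/2 = 6.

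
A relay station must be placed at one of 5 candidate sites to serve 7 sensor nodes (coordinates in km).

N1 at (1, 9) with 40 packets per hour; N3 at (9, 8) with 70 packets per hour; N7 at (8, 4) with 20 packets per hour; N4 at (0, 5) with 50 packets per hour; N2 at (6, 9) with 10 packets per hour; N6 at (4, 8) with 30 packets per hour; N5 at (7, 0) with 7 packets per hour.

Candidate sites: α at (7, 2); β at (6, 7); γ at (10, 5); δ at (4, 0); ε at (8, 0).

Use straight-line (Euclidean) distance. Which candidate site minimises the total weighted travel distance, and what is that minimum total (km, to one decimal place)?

β, total 961.7 km

Total weighted distance at each candidate:
  α (7, 2): total = 1523.0
  β (6, 7): total = 961.7
  γ (10, 5): total = 1458.7
  δ (4, 0): total = 1826.3
  ε (8, 0): total = 1939.7
Minimum is at β with total 961.7 km.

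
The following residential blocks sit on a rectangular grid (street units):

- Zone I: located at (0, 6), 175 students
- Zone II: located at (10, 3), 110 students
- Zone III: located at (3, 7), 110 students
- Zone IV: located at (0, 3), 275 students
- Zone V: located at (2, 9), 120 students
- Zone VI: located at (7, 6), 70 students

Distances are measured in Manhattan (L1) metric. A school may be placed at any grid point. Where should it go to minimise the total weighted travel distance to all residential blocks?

(0, 6)

Manhattan distance separates: Σwᵢ(|x−xᵢ|+|y−yᵢ|) = Σwᵢ|x−xᵢ| + Σwᵢ|y−yᵢ|, so x and y are optimised independently as 1-D weighted medians.
Total weight W = 860; half = 430.
x-coordinate, sorted with cumulative weight:
  x=0 (Zone I, w=175) cum 175
  x=0 (Zone IV, w=275) cum 450  ← median
  x=2 (Zone V, w=120) cum 570
  x=3 (Zone III, w=110) cum 680
  x=7 (Zone VI, w=70) cum 750
  x=10 (Zone II, w=110) cum 860
⇒ x* = 0
y-coordinate, sorted with cumulative weight:
  y=3 (Zone II, w=110) cum 110
  y=3 (Zone IV, w=275) cum 385
  y=6 (Zone I, w=175) cum 560  ← median
  y=6 (Zone VI, w=70) cum 630
  y=7 (Zone III, w=110) cum 740
  y=9 (Zone V, w=120) cum 860
⇒ y* = 6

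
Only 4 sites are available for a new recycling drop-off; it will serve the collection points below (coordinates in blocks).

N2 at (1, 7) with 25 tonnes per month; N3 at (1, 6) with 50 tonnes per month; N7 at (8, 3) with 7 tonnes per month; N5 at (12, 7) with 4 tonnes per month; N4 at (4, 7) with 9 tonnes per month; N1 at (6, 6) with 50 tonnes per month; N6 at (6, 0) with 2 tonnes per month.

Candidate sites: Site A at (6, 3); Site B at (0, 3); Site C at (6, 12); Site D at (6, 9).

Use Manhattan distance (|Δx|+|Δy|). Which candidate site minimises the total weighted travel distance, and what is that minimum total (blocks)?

Site D, total 867 blocks

Total weighted distance at each candidate:
  Site A (6, 3): total = 889
  Site B (0, 3): total = 985
  Site C (6, 12): total = 1308
  Site D (6, 9): total = 867
Minimum is at Site D with total 867 blocks.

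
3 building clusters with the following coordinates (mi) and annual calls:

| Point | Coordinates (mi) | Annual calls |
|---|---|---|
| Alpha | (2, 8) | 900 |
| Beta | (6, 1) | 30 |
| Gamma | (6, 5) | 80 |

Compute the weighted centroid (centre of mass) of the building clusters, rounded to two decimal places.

(2.44, 7.55)

The minimiser of Σwᵢ‖p−pᵢ‖² is the weighted centroid p* = (Σwᵢpᵢ)/(Σwᵢ).
Σwᵢ = 1010.
Σwᵢxᵢ = 900·2 + 30·6 + 80·6 = 2460.
Σwᵢyᵢ = 900·8 + 30·1 + 80·5 = 7630.
x* = 2460/1010 = 2.44, y* = 7630/1010 = 7.55.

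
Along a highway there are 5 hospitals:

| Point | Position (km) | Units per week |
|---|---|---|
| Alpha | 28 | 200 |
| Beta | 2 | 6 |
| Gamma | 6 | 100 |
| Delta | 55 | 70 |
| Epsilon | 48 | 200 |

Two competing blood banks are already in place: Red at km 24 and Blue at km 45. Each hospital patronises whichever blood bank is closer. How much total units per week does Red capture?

The indifferent point is the midpoint (24+45)/2 = 34.5; hospitals left of it (closer to Red at 24) go to Red, those right go to Blue.
  Beta at 2 (w=6) → Red
  Gamma at 6 (w=100) → Red
  Alpha at 28 (w=200) → Red
  Epsilon at 48 (w=200) → Blue
  Delta at 55 (w=70) → Blue
Red captures 306; Blue captures 270.

306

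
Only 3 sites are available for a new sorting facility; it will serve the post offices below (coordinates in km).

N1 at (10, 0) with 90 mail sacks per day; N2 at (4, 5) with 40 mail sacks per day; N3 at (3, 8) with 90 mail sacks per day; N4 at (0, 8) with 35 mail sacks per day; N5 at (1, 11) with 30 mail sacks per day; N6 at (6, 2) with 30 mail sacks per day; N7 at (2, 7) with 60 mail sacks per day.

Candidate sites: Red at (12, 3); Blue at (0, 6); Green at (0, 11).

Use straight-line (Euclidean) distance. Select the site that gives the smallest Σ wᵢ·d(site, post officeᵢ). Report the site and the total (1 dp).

Blue, total 2112.5 km

Total weighted distance at each candidate:
  Red (12, 3): total = 3272.7
  Blue (0, 6): total = 2112.5
  Green (0, 11): total = 2736.1
Minimum is at Blue with total 2112.5 km.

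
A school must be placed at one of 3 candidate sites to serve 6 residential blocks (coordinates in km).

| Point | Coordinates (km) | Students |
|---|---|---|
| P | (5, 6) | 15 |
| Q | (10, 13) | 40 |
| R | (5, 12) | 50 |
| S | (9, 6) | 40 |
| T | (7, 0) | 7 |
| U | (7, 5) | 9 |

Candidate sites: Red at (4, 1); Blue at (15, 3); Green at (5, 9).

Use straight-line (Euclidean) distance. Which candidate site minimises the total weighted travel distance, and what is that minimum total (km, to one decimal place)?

Total weighted distance at each candidate:
  Red (4, 1): total = 1515.4
  Blue (15, 3): total = 1678.9
  Green (5, 9): total = 755.9
Minimum is at Green with total 755.9 km.

Green, total 755.9 km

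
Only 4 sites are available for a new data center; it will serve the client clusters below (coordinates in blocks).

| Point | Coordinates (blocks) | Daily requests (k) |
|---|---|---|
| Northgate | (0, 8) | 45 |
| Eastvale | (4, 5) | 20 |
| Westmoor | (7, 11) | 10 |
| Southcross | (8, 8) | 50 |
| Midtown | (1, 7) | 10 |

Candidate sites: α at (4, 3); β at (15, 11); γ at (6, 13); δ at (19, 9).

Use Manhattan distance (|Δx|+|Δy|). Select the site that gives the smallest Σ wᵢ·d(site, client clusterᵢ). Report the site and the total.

α, total 1075 blocks

Total weighted distance at each candidate:
  α (4, 3): total = 1075
  β (15, 11): total = 1910
  γ (6, 13): total = 1185
  δ (19, 9): total = 2220
Minimum is at α with total 1075 blocks.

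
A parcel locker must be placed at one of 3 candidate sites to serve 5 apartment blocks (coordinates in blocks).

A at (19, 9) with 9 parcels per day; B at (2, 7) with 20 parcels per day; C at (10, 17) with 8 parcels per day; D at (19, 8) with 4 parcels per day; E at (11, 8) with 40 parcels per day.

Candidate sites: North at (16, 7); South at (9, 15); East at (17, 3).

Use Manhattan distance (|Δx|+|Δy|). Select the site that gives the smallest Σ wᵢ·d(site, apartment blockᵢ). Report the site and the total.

North, total 709 blocks

Total weighted distance at each candidate:
  North (16, 7): total = 709
  South (9, 15): total = 896
  East (17, 3): total = 1088
Minimum is at North with total 709 blocks.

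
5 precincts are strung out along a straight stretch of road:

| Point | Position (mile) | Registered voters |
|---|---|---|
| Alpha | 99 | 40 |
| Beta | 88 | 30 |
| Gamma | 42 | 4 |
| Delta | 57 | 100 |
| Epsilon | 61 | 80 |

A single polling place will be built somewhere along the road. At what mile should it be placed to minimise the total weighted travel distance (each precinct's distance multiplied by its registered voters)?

x = 61

For a sum of weighted absolute distances on a line, the optimum is the weighted median (not the mean). Total weight W = 254; half-weight = 127.
Sort by position and accumulate weight:
  mile 42 (Gamma, w=4) → cum 4
  mile 57 (Delta, w=100) → cum 104
  mile 61 (Epsilon, w=80) → cum 184  ≥ 127 → median here
  mile 88 (Beta, w=30) → cum 214
  mile 99 (Alpha, w=40) → cum 254
Optimal location: mile 61.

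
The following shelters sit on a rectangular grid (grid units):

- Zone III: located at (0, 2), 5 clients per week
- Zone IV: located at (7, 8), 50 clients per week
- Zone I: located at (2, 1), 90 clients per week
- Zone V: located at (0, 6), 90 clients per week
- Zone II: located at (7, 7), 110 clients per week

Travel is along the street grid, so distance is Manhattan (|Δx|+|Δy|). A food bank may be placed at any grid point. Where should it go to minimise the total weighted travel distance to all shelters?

(2, 6)

Manhattan distance separates: Σwᵢ(|x−xᵢ|+|y−yᵢ|) = Σwᵢ|x−xᵢ| + Σwᵢ|y−yᵢ|, so x and y are optimised independently as 1-D weighted medians.
Total weight W = 345; half = 172.5.
x-coordinate, sorted with cumulative weight:
  x=0 (Zone III, w=5) cum 5
  x=0 (Zone V, w=90) cum 95
  x=2 (Zone I, w=90) cum 185  ← median
  x=7 (Zone IV, w=50) cum 235
  x=7 (Zone II, w=110) cum 345
⇒ x* = 2
y-coordinate, sorted with cumulative weight:
  y=1 (Zone I, w=90) cum 90
  y=2 (Zone III, w=5) cum 95
  y=6 (Zone V, w=90) cum 185  ← median
  y=7 (Zone II, w=110) cum 295
  y=8 (Zone IV, w=50) cum 345
⇒ y* = 6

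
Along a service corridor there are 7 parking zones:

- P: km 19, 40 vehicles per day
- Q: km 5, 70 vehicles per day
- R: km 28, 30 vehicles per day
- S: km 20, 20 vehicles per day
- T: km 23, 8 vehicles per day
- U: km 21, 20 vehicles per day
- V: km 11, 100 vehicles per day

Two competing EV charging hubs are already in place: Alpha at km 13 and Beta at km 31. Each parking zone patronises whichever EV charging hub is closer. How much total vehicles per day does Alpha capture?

The indifferent point is the midpoint (13+31)/2 = 22; parking zones left of it (closer to Alpha at 13) go to Alpha, those right go to Beta.
  Q at 5 (w=70) → Alpha
  V at 11 (w=100) → Alpha
  P at 19 (w=40) → Alpha
  S at 20 (w=20) → Alpha
  U at 21 (w=20) → Alpha
  T at 23 (w=8) → Beta
  R at 28 (w=30) → Beta
Alpha captures 250; Beta captures 38.

250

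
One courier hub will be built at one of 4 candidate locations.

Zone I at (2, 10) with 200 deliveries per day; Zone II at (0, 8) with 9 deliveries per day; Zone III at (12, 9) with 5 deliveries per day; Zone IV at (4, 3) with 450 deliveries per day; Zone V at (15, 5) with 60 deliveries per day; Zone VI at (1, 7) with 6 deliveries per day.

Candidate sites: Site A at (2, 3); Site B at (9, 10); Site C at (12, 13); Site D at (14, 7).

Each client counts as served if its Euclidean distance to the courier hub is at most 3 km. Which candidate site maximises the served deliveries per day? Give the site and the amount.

Site A, covering 450

Coverage radius r = 3 km; a point is covered iff (Δx)²+(Δy)² ≤ 3² = 9.
  Site A (2, 3): covers {Zone IV} → 450
  Site B (9, 10): covers {none} → 0
  Site C (12, 13): covers {none} → 0
  Site D (14, 7): covers {Zone III, Zone V} → 65
Maximum coverage at Site A: 450 deliveries per day.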